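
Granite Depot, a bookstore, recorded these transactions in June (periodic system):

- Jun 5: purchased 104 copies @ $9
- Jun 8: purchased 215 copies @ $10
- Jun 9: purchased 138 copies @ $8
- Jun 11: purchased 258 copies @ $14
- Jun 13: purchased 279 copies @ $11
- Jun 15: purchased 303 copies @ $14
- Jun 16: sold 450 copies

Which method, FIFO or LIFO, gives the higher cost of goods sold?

LIFO

FIFO COGS: 104 @ $9 + 215 @ $10 + 131 @ $8 = $4,134
LIFO COGS: 303 @ $14 + 147 @ $11 = $5,859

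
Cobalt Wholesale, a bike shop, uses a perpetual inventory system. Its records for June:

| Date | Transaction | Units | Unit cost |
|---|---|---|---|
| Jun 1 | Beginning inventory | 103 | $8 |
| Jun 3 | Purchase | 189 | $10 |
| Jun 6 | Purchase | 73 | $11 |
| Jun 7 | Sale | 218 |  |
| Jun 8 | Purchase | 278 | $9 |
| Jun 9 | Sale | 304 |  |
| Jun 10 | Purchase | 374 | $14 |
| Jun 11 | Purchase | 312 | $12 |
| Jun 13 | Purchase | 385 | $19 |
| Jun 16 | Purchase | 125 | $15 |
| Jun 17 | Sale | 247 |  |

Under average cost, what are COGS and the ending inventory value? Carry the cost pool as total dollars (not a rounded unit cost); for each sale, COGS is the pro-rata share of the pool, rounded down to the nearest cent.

COGS = $8,520.35; ending inventory = $15,668.65

After Jun 1: 103 on hand, pool $824.00 (≈ $8.0000 each)
After Jun 3: 292 on hand, pool $2,714.00 (≈ $9.2945 each)
After Jun 6: 365 on hand, pool $3,517.00 (≈ $9.6356 each)
Jun 7, sell 218: 218/365 × $3,517.00 → $2,100.56
After Jun 8: 425 on hand, pool $3,918.44 (≈ $9.2199 each)
Jun 9, sell 304: 304/425 × $3,918.44 → $2,802.83
After Jun 10: 495 on hand, pool $6,351.61 (≈ $12.8315 each)
After Jun 11: 807 on hand, pool $10,095.61 (≈ $12.5100 each)
After Jun 13: 1192 on hand, pool $17,410.61 (≈ $14.6062 each)
After Jun 16: 1317 on hand, pool $19,285.61 (≈ $14.6436 each)
Jun 17, sell 247: 247/1317 × $19,285.61 → $3,616.96
Total COGS = $2,100.56 + $2,802.83 + $3,616.96 = $8,520.35
Ending inventory (cost pool remaining) = $15,668.65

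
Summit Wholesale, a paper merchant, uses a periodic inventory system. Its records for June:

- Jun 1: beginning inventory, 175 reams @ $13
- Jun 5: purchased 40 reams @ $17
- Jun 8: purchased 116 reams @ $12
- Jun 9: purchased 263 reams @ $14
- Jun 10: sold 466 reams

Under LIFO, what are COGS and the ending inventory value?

COGS = $6,365; ending inventory = $1,664

Jun 10, 466 sold [LIFO — newest first]: 263 @ $14 + 116 @ $12 + 40 @ $17 + 47 @ $13 = $6,365
Ending inventory: 128 @ $13 = $1,664
Check: goods available $8,029 = COGS $6,365 + ending $1,664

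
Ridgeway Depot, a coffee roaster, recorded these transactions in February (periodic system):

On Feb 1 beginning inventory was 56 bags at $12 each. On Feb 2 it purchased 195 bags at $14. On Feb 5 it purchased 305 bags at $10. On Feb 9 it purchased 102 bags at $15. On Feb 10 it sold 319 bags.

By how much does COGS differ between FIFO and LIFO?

$382

FIFO COGS: 56 @ $12 + 195 @ $14 + 68 @ $10 = $4,082
LIFO COGS: 102 @ $15 + 217 @ $10 = $3,700
Difference = |$4,082 − $3,700| = $382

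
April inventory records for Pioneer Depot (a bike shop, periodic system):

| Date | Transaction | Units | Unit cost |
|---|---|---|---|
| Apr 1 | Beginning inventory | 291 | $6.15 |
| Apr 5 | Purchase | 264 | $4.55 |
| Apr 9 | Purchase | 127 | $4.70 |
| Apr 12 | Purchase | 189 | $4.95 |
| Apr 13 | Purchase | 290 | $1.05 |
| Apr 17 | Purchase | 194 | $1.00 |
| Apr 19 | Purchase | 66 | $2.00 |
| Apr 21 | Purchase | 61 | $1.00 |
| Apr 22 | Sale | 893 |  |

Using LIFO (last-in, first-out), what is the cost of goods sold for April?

Apr 22, 893 sold [LIFO — newest first]: 61 @ $1.00 + 66 @ $2.00 + 194 @ $1.00 + 290 @ $1.05 + 189 @ $4.95 + 93 @ $4.70 = $2,064.15
Ending inventory: 291 @ $6.15 + 264 @ $4.55 + 34 @ $4.70 = $3,150.65
Check: goods available $5,214.80 = COGS $2,064.15 + ending $3,150.65

COGS = $2,064.15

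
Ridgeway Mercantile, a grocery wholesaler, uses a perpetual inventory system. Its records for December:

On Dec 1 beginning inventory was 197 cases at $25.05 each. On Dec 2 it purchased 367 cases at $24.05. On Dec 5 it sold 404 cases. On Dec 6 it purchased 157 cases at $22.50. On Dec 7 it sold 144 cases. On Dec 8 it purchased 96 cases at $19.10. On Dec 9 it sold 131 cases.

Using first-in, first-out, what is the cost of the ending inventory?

Ending inventory = $2,778.60

Dec 5, 404 sold [FIFO — oldest first]: 197 @ $25.05 + 207 @ $24.05 = $9,913.20
Dec 7, 144 sold [FIFO — oldest first]: 144 @ $24.05 = $3,463.20
Dec 9, 131 sold [FIFO — oldest first]: 16 @ $24.05 + 115 @ $22.50 = $2,972.30
Total COGS = $9,913.20 + $3,463.20 + $2,972.30 = $16,348.70
Ending inventory: 42 @ $22.50 + 96 @ $19.10 = $2,778.60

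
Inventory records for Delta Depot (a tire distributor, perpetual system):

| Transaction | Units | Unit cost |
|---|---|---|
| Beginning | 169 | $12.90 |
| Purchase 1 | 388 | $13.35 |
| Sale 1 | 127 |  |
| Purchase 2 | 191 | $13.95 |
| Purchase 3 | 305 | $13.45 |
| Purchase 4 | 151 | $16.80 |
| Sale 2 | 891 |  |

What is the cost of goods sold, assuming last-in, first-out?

Sale 1 (127) [LIFO — newest first]: 127 @ $13.35 = $1,695.45
Sale 2 (891) [LIFO — newest first]: 151 @ $16.80 + 305 @ $13.45 + 191 @ $13.95 + 244 @ $13.35 = $12,560.90
Total COGS = $1,695.45 + $12,560.90 = $14,256.35
Ending inventory: 169 @ $12.90 + 17 @ $13.35 = $2,407.05

COGS = $14,256.35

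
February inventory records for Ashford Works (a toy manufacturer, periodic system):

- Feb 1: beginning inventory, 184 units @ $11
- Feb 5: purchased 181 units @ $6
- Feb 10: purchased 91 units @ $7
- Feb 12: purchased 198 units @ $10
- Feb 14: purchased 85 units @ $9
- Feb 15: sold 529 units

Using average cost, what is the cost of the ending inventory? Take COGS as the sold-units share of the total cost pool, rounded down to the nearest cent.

Feb 15, sell 529: 529/739 × $6,492.00 → $4,647.18
Ending inventory (cost pool remaining) = $1,844.82

Ending inventory = $1,844.82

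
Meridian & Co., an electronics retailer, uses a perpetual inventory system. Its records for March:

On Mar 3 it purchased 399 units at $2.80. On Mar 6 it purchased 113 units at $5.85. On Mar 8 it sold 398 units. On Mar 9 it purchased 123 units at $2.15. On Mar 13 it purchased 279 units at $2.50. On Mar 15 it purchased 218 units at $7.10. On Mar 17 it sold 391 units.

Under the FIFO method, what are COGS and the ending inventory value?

COGS = $2,427.70; ending inventory = $1,860.30

Mar 8, 398 sold [FIFO — oldest first]: 398 @ $2.80 = $1,114.40
Mar 17, 391 sold [FIFO — oldest first]: 1 @ $2.80 + 113 @ $5.85 + 123 @ $2.15 + 154 @ $2.50 = $1,313.30
Total COGS = $1,114.40 + $1,313.30 = $2,427.70
Ending inventory: 125 @ $2.50 + 218 @ $7.10 = $1,860.30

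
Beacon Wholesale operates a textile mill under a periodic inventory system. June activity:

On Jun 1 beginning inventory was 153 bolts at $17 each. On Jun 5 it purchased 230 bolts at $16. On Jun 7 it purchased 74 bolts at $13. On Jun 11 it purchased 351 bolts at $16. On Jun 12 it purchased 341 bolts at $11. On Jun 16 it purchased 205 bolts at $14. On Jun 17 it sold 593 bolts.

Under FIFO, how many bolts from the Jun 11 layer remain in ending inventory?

Jun 17, 593 sold [FIFO — oldest first]: 153 @ $17 + 230 @ $16 + 74 @ $13 + 136 @ $16 = $9,419
Ending inventory: 215 @ $16 + 341 @ $11 + 205 @ $14 = $10,061

215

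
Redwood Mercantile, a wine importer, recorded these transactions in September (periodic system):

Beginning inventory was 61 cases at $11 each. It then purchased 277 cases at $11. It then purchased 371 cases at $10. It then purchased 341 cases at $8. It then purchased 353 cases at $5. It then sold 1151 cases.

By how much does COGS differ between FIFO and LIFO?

FIFO COGS: 61 @ $11 + 277 @ $11 + 371 @ $10 + 341 @ $8 + 101 @ $5 = $10,661
LIFO COGS: 353 @ $5 + 341 @ $8 + 371 @ $10 + 86 @ $11 = $9,149
Difference = |$10,661 − $9,149| = $1,512

$1,512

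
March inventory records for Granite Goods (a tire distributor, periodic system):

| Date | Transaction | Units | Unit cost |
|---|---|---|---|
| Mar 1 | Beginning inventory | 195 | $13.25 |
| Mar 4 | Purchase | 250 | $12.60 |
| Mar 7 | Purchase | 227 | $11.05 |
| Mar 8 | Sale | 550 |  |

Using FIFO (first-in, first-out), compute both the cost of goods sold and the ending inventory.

COGS = $6,894.00; ending inventory = $1,348.10

Mar 8, 550 sold [FIFO — oldest first]: 195 @ $13.25 + 250 @ $12.60 + 105 @ $11.05 = $6,894.00
Ending inventory: 122 @ $11.05 = $1,348.10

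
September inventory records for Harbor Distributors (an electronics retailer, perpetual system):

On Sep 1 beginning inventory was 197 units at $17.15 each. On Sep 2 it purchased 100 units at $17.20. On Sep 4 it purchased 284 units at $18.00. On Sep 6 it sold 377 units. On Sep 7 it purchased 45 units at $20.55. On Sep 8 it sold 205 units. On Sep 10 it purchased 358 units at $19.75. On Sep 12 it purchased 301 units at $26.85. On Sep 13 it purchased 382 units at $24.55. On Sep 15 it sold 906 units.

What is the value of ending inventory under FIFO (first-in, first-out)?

Ending inventory = $4,394.45

Sep 6, 377 sold [FIFO — oldest first]: 197 @ $17.15 + 100 @ $17.20 + 80 @ $18.00 = $6,538.55
Sep 8, 205 sold [FIFO — oldest first]: 204 @ $18.00 + 1 @ $20.55 = $3,692.55
Sep 15, 906 sold [FIFO — oldest first]: 44 @ $20.55 + 358 @ $19.75 + 301 @ $26.85 + 203 @ $24.55 = $21,040.20
Total COGS = $6,538.55 + $3,692.55 + $21,040.20 = $31,271.30
Ending inventory: 179 @ $24.55 = $4,394.45
Check: goods available $35,665.75 = COGS $31,271.30 + ending $4,394.45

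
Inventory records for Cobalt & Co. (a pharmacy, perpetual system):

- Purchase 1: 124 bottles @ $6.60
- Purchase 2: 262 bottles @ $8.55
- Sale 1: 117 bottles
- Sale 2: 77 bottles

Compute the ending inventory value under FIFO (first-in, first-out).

Sale 1 (117) [FIFO — oldest first]: 117 @ $6.60 = $772.20
Sale 2 (77) [FIFO — oldest first]: 7 @ $6.60 + 70 @ $8.55 = $644.70
Total COGS = $772.20 + $644.70 = $1,416.90
Ending inventory: 192 @ $8.55 = $1,641.60

Ending inventory = $1,641.60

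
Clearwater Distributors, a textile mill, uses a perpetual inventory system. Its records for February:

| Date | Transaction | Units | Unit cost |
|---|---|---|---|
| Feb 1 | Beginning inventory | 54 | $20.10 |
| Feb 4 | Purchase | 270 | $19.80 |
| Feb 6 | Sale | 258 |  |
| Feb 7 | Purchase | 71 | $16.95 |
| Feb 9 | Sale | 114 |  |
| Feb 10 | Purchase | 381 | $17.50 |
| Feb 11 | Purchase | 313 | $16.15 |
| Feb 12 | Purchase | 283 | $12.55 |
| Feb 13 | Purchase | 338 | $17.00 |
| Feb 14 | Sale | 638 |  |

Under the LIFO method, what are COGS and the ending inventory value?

COGS = $16,744.75; ending inventory = $11,910.20

Feb 6, 258 sold [LIFO — newest first]: 258 @ $19.80 = $5,108.40
Feb 9, 114 sold [LIFO — newest first]: 71 @ $16.95 + 12 @ $19.80 + 31 @ $20.10 = $2,064.15
Feb 14, 638 sold [LIFO — newest first]: 338 @ $17.00 + 283 @ $12.55 + 17 @ $16.15 = $9,572.20
Total COGS = $5,108.40 + $2,064.15 + $9,572.20 = $16,744.75
Ending inventory: 23 @ $20.10 + 381 @ $17.50 + 296 @ $16.15 = $11,910.20
Check: goods available $28,654.95 = COGS $16,744.75 + ending $11,910.20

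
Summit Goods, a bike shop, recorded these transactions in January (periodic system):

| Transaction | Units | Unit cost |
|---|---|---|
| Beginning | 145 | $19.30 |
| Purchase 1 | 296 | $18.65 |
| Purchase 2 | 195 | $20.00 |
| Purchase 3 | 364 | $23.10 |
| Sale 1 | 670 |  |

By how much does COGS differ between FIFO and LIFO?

$1,374.25

FIFO COGS: 145 @ $19.30 + 296 @ $18.65 + 195 @ $20.00 + 34 @ $23.10 = $13,004.30
LIFO COGS: 364 @ $23.10 + 195 @ $20.00 + 111 @ $18.65 = $14,378.55
Difference = |$13,004.30 − $14,378.55| = $1,374.25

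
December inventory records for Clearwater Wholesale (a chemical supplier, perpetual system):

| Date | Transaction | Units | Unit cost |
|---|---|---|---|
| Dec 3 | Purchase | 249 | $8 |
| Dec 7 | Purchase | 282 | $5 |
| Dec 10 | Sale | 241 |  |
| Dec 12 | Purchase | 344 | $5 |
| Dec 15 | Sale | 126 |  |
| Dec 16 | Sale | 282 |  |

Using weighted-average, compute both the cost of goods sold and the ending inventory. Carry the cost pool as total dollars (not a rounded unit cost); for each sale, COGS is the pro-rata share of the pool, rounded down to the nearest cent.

After Dec 3: 249 on hand, pool $1,992.00 (≈ $8.0000 each)
After Dec 7: 531 on hand, pool $3,402.00 (≈ $6.4068 each)
Dec 10, sell 241: 241/531 × $3,402.00 → $1,544.03
After Dec 12: 634 on hand, pool $3,577.97 (≈ $5.6435 each)
Dec 15, sell 126: 126/634 × $3,577.97 → $711.07
Dec 16, sell 282: 282/508 × $2,866.90 → $1,591.46
Total COGS = $1,544.03 + $711.07 + $1,591.46 = $3,846.56
Ending inventory (cost pool remaining) = $1,275.44
Check: goods available $5,122.00 = COGS $3,846.56 + ending $1,275.44

COGS = $3,846.56; ending inventory = $1,275.44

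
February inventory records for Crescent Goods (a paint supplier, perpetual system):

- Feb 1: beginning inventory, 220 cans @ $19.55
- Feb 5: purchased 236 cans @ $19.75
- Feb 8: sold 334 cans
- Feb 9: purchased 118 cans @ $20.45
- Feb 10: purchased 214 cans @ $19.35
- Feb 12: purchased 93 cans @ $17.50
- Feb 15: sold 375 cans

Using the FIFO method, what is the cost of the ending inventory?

Feb 8, 334 sold [FIFO — oldest first]: 220 @ $19.55 + 114 @ $19.75 = $6,552.50
Feb 15, 375 sold [FIFO — oldest first]: 122 @ $19.75 + 118 @ $20.45 + 135 @ $19.35 = $7,434.85
Total COGS = $6,552.50 + $7,434.85 = $13,987.35
Ending inventory: 79 @ $19.35 + 93 @ $17.50 = $3,156.15
Check: goods available $17,143.50 = COGS $13,987.35 + ending $3,156.15

Ending inventory = $3,156.15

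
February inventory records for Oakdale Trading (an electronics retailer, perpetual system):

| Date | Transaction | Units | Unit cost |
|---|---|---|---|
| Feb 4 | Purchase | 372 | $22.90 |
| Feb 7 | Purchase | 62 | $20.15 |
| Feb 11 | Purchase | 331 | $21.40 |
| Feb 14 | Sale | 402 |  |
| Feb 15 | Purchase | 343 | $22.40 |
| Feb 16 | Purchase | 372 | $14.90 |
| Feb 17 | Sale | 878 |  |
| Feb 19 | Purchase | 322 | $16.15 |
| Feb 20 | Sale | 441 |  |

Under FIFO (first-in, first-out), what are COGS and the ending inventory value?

COGS = $33,969.65; ending inventory = $1,308.15

Feb 14, 402 sold [FIFO — oldest first]: 372 @ $22.90 + 30 @ $20.15 = $9,123.30
Feb 17, 878 sold [FIFO — oldest first]: 32 @ $20.15 + 331 @ $21.40 + 343 @ $22.40 + 172 @ $14.90 = $17,974.20
Feb 20, 441 sold [FIFO — oldest first]: 200 @ $14.90 + 241 @ $16.15 = $6,872.15
Total COGS = $9,123.30 + $17,974.20 + $6,872.15 = $33,969.65
Ending inventory: 81 @ $16.15 = $1,308.15
Check: goods available $35,277.80 = COGS $33,969.65 + ending $1,308.15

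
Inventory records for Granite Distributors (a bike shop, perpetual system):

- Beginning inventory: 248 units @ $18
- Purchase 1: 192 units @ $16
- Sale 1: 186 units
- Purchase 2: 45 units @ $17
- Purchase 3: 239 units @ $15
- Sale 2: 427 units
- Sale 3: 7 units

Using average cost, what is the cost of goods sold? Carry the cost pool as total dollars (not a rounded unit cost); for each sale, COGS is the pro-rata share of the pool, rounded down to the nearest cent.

After Beginning: 248 on hand, pool $4,464.00 (≈ $18.0000 each)
After Purchase 1: 440 on hand, pool $7,536.00 (≈ $17.1273 each)
Sale 1, sell 186: 186/440 × $7,536.00 → $3,185.67
After Purchase 2: 299 on hand, pool $5,115.33 (≈ $17.1081 each)
After Purchase 3: 538 on hand, pool $8,700.33 (≈ $16.1716 each)
Sale 2, sell 427: 427/538 × $8,700.33 → $6,905.28
Sale 3, sell 7: 7/111 × $1,795.05 → $113.20
Total COGS = $3,185.67 + $6,905.28 + $113.20 = $10,204.15
Ending inventory (cost pool remaining) = $1,681.85

COGS = $10,204.15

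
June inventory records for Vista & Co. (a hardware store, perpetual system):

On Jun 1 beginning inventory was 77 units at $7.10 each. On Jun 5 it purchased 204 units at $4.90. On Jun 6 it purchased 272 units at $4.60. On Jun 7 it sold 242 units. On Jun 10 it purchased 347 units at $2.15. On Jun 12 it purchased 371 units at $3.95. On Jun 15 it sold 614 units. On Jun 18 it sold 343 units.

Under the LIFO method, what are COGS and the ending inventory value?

Jun 7, 242 sold [LIFO — newest first]: 242 @ $4.60 = $1,113.20
Jun 15, 614 sold [LIFO — newest first]: 371 @ $3.95 + 243 @ $2.15 = $1,987.90
Jun 18, 343 sold [LIFO — newest first]: 104 @ $2.15 + 30 @ $4.60 + 204 @ $4.90 + 5 @ $7.10 = $1,396.70
Total COGS = $1,113.20 + $1,987.90 + $1,396.70 = $4,497.80
Ending inventory: 72 @ $7.10 = $511.20

COGS = $4,497.80; ending inventory = $511.20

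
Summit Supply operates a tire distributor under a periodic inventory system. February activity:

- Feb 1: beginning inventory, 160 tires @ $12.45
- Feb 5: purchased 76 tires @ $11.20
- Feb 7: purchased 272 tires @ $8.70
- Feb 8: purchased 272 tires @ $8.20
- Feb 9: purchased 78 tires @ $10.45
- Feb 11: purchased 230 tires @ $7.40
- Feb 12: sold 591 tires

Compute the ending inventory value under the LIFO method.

Ending inventory = $5,113.90

Feb 12, 591 sold [LIFO — newest first]: 230 @ $7.40 + 78 @ $10.45 + 272 @ $8.20 + 11 @ $8.70 = $4,843.20
Ending inventory: 160 @ $12.45 + 76 @ $11.20 + 261 @ $8.70 = $5,113.90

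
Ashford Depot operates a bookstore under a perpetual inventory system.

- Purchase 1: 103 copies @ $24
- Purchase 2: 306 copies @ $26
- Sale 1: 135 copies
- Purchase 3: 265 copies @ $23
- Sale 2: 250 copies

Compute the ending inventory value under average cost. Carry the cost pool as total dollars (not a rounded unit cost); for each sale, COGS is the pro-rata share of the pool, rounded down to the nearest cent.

Ending inventory = $7,013.75

After Purchase 1: 103 on hand, pool $2,472.00 (≈ $24.0000 each)
After Purchase 2: 409 on hand, pool $10,428.00 (≈ $25.4963 each)
Sale 1, sell 135: 135/409 × $10,428.00 → $3,442.00
After Purchase 3: 539 on hand, pool $13,081.00 (≈ $24.2690 each)
Sale 2, sell 250: 250/539 × $13,081.00 → $6,067.25
Total COGS = $3,442.00 + $6,067.25 = $9,509.25
Ending inventory (cost pool remaining) = $7,013.75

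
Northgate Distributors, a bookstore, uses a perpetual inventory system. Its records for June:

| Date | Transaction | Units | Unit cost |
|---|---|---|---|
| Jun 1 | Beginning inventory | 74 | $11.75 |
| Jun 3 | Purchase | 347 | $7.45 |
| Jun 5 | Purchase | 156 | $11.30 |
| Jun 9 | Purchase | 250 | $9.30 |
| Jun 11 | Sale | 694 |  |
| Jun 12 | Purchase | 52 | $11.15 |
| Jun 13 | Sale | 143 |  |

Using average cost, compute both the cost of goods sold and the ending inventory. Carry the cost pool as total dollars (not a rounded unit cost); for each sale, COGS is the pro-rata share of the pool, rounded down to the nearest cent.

COGS = $7,715.23; ending inventory = $407.02

After Jun 1: 74 on hand, pool $869.50 (≈ $11.7500 each)
After Jun 3: 421 on hand, pool $3,454.65 (≈ $8.2058 each)
After Jun 5: 577 on hand, pool $5,217.45 (≈ $9.0424 each)
After Jun 9: 827 on hand, pool $7,542.45 (≈ $9.1203 each)
Jun 11, sell 694: 694/827 × $7,542.45 → $6,329.45
After Jun 12: 185 on hand, pool $1,792.80 (≈ $9.6908 each)
Jun 13, sell 143: 143/185 × $1,792.80 → $1,385.78
Total COGS = $6,329.45 + $1,385.78 = $7,715.23
Ending inventory (cost pool remaining) = $407.02
Check: goods available $8,122.25 = COGS $7,715.23 + ending $407.02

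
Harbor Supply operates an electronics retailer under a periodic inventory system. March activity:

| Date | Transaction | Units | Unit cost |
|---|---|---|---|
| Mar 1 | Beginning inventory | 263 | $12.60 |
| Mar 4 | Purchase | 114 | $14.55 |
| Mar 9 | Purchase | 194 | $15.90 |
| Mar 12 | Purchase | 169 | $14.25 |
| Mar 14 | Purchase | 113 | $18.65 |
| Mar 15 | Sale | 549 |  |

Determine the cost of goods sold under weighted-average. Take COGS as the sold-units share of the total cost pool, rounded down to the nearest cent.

COGS = $8,091.98

Mar 15, sell 549: 549/853 × $12,572.80 → $8,091.98
Ending inventory (cost pool remaining) = $4,480.82
Check: goods available $12,572.80 = COGS $8,091.98 + ending $4,480.82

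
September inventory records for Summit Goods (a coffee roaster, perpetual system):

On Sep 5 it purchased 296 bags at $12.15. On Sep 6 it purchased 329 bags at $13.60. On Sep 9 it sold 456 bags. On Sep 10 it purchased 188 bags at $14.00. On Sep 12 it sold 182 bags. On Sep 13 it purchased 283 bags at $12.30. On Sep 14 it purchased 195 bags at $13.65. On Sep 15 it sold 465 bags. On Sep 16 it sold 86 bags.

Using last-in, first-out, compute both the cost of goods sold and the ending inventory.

COGS = $15,606.15; ending inventory = $1,239.30

Sep 9, 456 sold [LIFO — newest first]: 329 @ $13.60 + 127 @ $12.15 = $6,017.45
Sep 12, 182 sold [LIFO — newest first]: 182 @ $14.00 = $2,548.00
Sep 15, 465 sold [LIFO — newest first]: 195 @ $13.65 + 270 @ $12.30 = $5,982.75
Sep 16, 86 sold [LIFO — newest first]: 13 @ $12.30 + 6 @ $14.00 + 67 @ $12.15 = $1,057.95
Total COGS = $6,017.45 + $2,548.00 + $5,982.75 + $1,057.95 = $15,606.15
Ending inventory: 102 @ $12.15 = $1,239.30
Check: goods available $16,845.45 = COGS $15,606.15 + ending $1,239.30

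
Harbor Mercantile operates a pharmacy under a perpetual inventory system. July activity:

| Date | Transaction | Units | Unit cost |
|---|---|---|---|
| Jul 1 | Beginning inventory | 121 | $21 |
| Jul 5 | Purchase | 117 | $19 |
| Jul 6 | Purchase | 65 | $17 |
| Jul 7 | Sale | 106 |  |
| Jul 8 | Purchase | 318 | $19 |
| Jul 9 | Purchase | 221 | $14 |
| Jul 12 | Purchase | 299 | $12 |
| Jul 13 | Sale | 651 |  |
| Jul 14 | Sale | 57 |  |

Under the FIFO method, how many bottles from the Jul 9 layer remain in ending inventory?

Jul 7, 106 sold [FIFO — oldest first]: 106 @ $21 = $2,226
Jul 13, 651 sold [FIFO — oldest first]: 15 @ $21 + 117 @ $19 + 65 @ $17 + 318 @ $19 + 136 @ $14 = $11,589
Jul 14, 57 sold [FIFO — oldest first]: 57 @ $14 = $798
Total COGS = $2,226 + $11,589 + $798 = $14,613
Ending inventory: 28 @ $14 + 299 @ $12 = $3,980
Check: goods available $18,593 = COGS $14,613 + ending $3,980

28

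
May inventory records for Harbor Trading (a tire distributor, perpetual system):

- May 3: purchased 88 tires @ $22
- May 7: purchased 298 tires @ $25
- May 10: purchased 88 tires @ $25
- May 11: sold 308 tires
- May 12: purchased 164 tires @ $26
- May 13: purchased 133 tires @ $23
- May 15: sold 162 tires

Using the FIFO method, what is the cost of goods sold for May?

COGS = $11,486

May 11, 308 sold [FIFO — oldest first]: 88 @ $22 + 220 @ $25 = $7,436
May 15, 162 sold [FIFO — oldest first]: 78 @ $25 + 84 @ $25 = $4,050
Total COGS = $7,436 + $4,050 = $11,486
Ending inventory: 4 @ $25 + 164 @ $26 + 133 @ $23 = $7,423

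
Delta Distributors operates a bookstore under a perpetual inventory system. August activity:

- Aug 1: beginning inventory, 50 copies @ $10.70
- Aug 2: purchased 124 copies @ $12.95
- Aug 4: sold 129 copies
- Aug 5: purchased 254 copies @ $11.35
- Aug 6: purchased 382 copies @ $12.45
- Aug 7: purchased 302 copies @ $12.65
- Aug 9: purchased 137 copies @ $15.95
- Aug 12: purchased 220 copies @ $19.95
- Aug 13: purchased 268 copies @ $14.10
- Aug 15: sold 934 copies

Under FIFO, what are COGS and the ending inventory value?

Aug 4, 129 sold [FIFO — oldest first]: 50 @ $10.70 + 79 @ $12.95 = $1,558.05
Aug 15, 934 sold [FIFO — oldest first]: 45 @ $12.95 + 254 @ $11.35 + 382 @ $12.45 + 253 @ $12.65 = $11,422.00
Total COGS = $1,558.05 + $11,422.00 = $12,980.05
Ending inventory: 49 @ $12.65 + 137 @ $15.95 + 220 @ $19.95 + 268 @ $14.10 = $10,972.80

COGS = $12,980.05; ending inventory = $10,972.80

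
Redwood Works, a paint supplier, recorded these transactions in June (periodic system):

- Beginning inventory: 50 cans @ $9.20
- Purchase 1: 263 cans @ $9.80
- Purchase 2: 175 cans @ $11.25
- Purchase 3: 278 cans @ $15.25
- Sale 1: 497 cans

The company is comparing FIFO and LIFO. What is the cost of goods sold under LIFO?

COGS = $6,639.45

FIFO COGS: 50 @ $9.20 + 263 @ $9.80 + 175 @ $11.25 + 9 @ $15.25 = $5,143.40
LIFO COGS: 278 @ $15.25 + 175 @ $11.25 + 44 @ $9.80 = $6,639.45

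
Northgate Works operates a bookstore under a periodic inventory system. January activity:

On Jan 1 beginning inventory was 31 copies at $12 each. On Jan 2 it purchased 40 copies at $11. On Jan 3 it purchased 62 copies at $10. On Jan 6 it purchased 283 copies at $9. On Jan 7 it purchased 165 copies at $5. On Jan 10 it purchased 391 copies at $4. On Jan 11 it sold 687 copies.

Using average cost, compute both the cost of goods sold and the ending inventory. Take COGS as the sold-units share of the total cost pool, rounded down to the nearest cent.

Jan 11, sell 687: 687/972 × $6,368.00 → $4,500.83
Ending inventory (cost pool remaining) = $1,867.17
Check: goods available $6,368.00 = COGS $4,500.83 + ending $1,867.17

COGS = $4,500.83; ending inventory = $1,867.17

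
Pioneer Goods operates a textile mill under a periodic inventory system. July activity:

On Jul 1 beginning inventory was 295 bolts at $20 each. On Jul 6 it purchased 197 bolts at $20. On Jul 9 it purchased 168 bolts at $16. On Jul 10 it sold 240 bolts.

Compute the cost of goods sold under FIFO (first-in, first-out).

Jul 10, 240 sold [FIFO — oldest first]: 240 @ $20 = $4,800
Ending inventory: 55 @ $20 + 197 @ $20 + 168 @ $16 = $7,728

COGS = $4,800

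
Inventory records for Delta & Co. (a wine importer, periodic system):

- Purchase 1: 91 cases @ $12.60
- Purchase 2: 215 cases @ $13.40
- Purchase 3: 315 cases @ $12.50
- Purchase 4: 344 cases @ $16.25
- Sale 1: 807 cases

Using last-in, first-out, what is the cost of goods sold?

Sale 1 (807) [LIFO — newest first]: 344 @ $16.25 + 315 @ $12.50 + 148 @ $13.40 = $11,510.70
Ending inventory: 91 @ $12.60 + 67 @ $13.40 = $2,044.40
Check: goods available $13,555.10 = COGS $11,510.70 + ending $2,044.40

COGS = $11,510.70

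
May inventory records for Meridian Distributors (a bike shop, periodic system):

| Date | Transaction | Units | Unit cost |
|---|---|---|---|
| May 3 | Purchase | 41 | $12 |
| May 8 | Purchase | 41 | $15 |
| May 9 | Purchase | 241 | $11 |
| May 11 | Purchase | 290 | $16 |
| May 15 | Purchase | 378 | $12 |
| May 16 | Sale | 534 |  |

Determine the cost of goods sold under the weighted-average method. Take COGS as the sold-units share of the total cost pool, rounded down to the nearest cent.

May 16, sell 534: 534/991 × $12,934.00 → $6,969.48
Ending inventory (cost pool remaining) = $5,964.52
Check: goods available $12,934.00 = COGS $6,969.48 + ending $5,964.52

COGS = $6,969.48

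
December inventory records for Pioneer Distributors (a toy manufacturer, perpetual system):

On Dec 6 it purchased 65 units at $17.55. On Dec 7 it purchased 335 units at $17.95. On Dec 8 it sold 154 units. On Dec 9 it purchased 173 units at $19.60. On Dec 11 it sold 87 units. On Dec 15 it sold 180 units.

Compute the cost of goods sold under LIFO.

Dec 8, 154 sold [LIFO — newest first]: 154 @ $17.95 = $2,764.30
Dec 11, 87 sold [LIFO — newest first]: 87 @ $19.60 = $1,705.20
Dec 15, 180 sold [LIFO — newest first]: 86 @ $19.60 + 94 @ $17.95 = $3,372.90
Total COGS = $2,764.30 + $1,705.20 + $3,372.90 = $7,842.40
Ending inventory: 65 @ $17.55 + 87 @ $17.95 = $2,702.40
Check: goods available $10,544.80 = COGS $7,842.40 + ending $2,702.40

COGS = $7,842.40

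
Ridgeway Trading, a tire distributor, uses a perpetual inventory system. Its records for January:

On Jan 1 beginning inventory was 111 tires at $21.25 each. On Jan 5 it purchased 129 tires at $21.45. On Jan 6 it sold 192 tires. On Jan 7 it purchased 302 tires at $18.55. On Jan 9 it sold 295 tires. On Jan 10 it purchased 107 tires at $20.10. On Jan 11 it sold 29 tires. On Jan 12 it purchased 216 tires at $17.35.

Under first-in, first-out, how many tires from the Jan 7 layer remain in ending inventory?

26

Jan 6, 192 sold [FIFO — oldest first]: 111 @ $21.25 + 81 @ $21.45 = $4,096.20
Jan 9, 295 sold [FIFO — oldest first]: 48 @ $21.45 + 247 @ $18.55 = $5,611.45
Jan 11, 29 sold [FIFO — oldest first]: 29 @ $18.55 = $537.95
Total COGS = $4,096.20 + $5,611.45 + $537.95 = $10,245.60
Ending inventory: 26 @ $18.55 + 107 @ $20.10 + 216 @ $17.35 = $6,380.60
Check: goods available $16,626.20 = COGS $10,245.60 + ending $6,380.60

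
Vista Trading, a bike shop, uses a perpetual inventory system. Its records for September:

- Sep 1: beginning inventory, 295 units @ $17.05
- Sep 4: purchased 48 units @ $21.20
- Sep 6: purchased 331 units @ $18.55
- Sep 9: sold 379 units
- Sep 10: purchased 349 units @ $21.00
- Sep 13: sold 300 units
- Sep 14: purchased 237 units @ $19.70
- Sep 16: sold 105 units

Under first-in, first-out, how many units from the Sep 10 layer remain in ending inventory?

239

Sep 9, 379 sold [FIFO — oldest first]: 295 @ $17.05 + 48 @ $21.20 + 36 @ $18.55 = $6,715.15
Sep 13, 300 sold [FIFO — oldest first]: 295 @ $18.55 + 5 @ $21.00 = $5,577.25
Sep 16, 105 sold [FIFO — oldest first]: 105 @ $21.00 = $2,205.00
Total COGS = $6,715.15 + $5,577.25 + $2,205.00 = $14,497.40
Ending inventory: 239 @ $21.00 + 237 @ $19.70 = $9,687.90
Check: goods available $24,185.30 = COGS $14,497.40 + ending $9,687.90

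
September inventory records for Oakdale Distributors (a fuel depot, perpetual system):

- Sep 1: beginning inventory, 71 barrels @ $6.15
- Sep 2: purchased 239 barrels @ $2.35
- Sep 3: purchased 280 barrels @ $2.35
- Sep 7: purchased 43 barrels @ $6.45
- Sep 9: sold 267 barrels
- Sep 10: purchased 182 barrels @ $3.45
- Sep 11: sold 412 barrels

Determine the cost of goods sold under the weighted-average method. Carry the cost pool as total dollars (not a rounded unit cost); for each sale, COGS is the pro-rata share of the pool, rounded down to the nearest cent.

COGS = $2,128.25

After Sep 1: 71 on hand, pool $436.65 (≈ $6.1500 each)
After Sep 2: 310 on hand, pool $998.30 (≈ $3.2203 each)
After Sep 3: 590 on hand, pool $1,656.30 (≈ $2.8073 each)
After Sep 7: 633 on hand, pool $1,933.65 (≈ $3.0547 each)
Sep 9, sell 267: 267/633 × $1,933.65 → $815.61
After Sep 10: 548 on hand, pool $1,745.94 (≈ $3.1860 each)
Sep 11, sell 412: 412/548 × $1,745.94 → $1,312.64
Total COGS = $815.61 + $1,312.64 = $2,128.25
Ending inventory (cost pool remaining) = $433.30
Check: goods available $2,561.55 = COGS $2,128.25 + ending $433.30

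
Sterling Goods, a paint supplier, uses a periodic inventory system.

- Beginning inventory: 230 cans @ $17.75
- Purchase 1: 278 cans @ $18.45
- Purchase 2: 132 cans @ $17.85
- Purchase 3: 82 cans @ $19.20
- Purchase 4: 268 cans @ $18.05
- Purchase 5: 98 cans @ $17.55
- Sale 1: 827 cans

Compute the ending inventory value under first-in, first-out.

Sale 1 (827) [FIFO — oldest first]: 230 @ $17.75 + 278 @ $18.45 + 132 @ $17.85 + 82 @ $19.20 + 105 @ $18.05 = $15,037.45
Ending inventory: 163 @ $18.05 + 98 @ $17.55 = $4,662.05

Ending inventory = $4,662.05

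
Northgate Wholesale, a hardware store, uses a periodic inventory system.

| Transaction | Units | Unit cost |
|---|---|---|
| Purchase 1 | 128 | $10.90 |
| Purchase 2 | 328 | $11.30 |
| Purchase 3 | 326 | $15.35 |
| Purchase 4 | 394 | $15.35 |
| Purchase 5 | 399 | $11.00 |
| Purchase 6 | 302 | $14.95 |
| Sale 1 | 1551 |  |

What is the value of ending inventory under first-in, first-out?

Ending inventory = $4,778.90

Sale 1 (1551) [FIFO — oldest first]: 128 @ $10.90 + 328 @ $11.30 + 326 @ $15.35 + 394 @ $15.35 + 375 @ $11.00 = $20,278.60
Ending inventory: 24 @ $11.00 + 302 @ $14.95 = $4,778.90
Check: goods available $25,057.50 = COGS $20,278.60 + ending $4,778.90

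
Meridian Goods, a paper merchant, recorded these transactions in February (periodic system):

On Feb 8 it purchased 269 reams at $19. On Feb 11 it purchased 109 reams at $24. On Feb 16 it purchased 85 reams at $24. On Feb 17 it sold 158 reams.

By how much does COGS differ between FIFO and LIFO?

FIFO COGS: 158 @ $19 = $3,002
LIFO COGS: 85 @ $24 + 73 @ $24 = $3,792
Difference = |$3,002 − $3,792| = $790

$790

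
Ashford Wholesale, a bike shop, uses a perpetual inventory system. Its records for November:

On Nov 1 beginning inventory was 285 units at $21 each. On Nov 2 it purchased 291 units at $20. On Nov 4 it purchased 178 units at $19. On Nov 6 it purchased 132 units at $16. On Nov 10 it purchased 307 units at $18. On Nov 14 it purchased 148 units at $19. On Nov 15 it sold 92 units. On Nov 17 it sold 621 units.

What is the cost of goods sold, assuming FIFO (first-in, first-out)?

Nov 15, 92 sold [FIFO — oldest first]: 92 @ $21 = $1,932
Nov 17, 621 sold [FIFO — oldest first]: 193 @ $21 + 291 @ $20 + 137 @ $19 = $12,476
Total COGS = $1,932 + $12,476 = $14,408
Ending inventory: 41 @ $19 + 132 @ $16 + 307 @ $18 + 148 @ $19 = $11,229
Check: goods available $25,637 = COGS $14,408 + ending $11,229

COGS = $14,408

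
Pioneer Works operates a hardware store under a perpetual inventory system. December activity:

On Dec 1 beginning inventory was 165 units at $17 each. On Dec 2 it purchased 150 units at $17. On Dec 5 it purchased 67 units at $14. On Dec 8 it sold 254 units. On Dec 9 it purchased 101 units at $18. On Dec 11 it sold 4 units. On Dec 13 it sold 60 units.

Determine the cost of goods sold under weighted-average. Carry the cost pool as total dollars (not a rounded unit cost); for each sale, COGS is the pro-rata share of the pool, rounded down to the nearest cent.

COGS = $5,281.74

After Dec 1: 165 on hand, pool $2,805.00 (≈ $17.0000 each)
After Dec 2: 315 on hand, pool $5,355.00 (≈ $17.0000 each)
After Dec 5: 382 on hand, pool $6,293.00 (≈ $16.4738 each)
Dec 8, sell 254: 254/382 × $6,293.00 → $4,184.35
After Dec 9: 229 on hand, pool $3,926.65 (≈ $17.1469 each)
Dec 11, sell 4: 4/229 × $3,926.65 → $68.58
Dec 13, sell 60: 60/225 × $3,858.07 → $1,028.81
Total COGS = $4,184.35 + $68.58 + $1,028.81 = $5,281.74
Ending inventory (cost pool remaining) = $2,829.26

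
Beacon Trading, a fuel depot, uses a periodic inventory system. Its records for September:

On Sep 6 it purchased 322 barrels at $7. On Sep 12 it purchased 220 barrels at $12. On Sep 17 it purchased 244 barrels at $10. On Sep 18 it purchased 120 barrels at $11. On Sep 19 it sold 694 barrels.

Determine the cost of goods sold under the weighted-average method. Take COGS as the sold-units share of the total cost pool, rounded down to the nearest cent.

COGS = $6,629.00

Sep 19, sell 694: 694/906 × $8,654.00 → $6,629.00
Ending inventory (cost pool remaining) = $2,025.00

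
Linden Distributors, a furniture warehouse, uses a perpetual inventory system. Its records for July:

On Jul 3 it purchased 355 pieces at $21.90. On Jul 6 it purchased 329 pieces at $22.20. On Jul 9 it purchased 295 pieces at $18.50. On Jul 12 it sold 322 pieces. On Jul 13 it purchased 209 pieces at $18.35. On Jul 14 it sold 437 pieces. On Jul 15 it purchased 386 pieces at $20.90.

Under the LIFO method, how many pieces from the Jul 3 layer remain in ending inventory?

355

Jul 12, 322 sold [LIFO — newest first]: 295 @ $18.50 + 27 @ $22.20 = $6,056.90
Jul 14, 437 sold [LIFO — newest first]: 209 @ $18.35 + 228 @ $22.20 = $8,896.75
Total COGS = $6,056.90 + $8,896.75 = $14,953.65
Ending inventory: 355 @ $21.90 + 74 @ $22.20 + 386 @ $20.90 = $17,484.70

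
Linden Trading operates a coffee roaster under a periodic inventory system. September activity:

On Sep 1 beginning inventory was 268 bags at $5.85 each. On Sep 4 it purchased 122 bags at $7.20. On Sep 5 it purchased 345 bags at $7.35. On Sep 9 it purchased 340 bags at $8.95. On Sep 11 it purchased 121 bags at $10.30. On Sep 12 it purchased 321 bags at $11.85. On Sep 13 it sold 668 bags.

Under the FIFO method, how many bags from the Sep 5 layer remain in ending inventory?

Sep 13, 668 sold [FIFO — oldest first]: 268 @ $5.85 + 122 @ $7.20 + 278 @ $7.35 = $4,489.50
Ending inventory: 67 @ $7.35 + 340 @ $8.95 + 121 @ $10.30 + 321 @ $11.85 = $8,585.60

67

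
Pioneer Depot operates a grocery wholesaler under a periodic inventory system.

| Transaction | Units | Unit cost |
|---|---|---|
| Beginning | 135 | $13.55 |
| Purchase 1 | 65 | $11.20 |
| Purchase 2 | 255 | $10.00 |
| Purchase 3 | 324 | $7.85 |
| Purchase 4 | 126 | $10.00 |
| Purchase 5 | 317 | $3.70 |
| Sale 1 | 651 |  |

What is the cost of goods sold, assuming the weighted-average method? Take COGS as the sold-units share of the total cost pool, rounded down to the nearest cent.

Sale 1, sell 651: 651/1222 × $10,083.55 → $5,371.84
Ending inventory (cost pool remaining) = $4,711.71
Check: goods available $10,083.55 = COGS $5,371.84 + ending $4,711.71

COGS = $5,371.84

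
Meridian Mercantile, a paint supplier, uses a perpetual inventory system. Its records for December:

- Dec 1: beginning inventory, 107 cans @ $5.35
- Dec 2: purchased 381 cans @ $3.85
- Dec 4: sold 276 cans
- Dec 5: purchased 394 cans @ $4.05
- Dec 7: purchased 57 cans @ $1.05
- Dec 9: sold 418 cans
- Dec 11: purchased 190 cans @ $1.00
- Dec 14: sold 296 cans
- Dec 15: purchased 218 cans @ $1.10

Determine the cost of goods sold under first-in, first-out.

Dec 4, 276 sold [FIFO — oldest first]: 107 @ $5.35 + 169 @ $3.85 = $1,223.10
Dec 9, 418 sold [FIFO — oldest first]: 212 @ $3.85 + 206 @ $4.05 = $1,650.50
Dec 14, 296 sold [FIFO — oldest first]: 188 @ $4.05 + 57 @ $1.05 + 51 @ $1.00 = $872.25
Total COGS = $1,223.10 + $1,650.50 + $872.25 = $3,745.85
Ending inventory: 139 @ $1.00 + 218 @ $1.10 = $378.80

COGS = $3,745.85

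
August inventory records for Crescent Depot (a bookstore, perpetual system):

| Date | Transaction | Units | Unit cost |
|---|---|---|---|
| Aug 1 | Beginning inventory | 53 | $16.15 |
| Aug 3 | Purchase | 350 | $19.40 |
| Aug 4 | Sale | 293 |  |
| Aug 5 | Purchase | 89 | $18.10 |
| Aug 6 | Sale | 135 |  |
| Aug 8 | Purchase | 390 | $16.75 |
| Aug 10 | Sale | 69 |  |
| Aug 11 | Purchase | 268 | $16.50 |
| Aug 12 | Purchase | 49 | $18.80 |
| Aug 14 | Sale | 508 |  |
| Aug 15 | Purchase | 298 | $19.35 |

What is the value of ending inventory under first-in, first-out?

Aug 4, 293 sold [FIFO — oldest first]: 53 @ $16.15 + 240 @ $19.40 = $5,511.95
Aug 6, 135 sold [FIFO — oldest first]: 110 @ $19.40 + 25 @ $18.10 = $2,586.50
Aug 10, 69 sold [FIFO — oldest first]: 64 @ $18.10 + 5 @ $16.75 = $1,242.15
Aug 14, 508 sold [FIFO — oldest first]: 385 @ $16.75 + 123 @ $16.50 = $8,478.25
Total COGS = $5,511.95 + $2,586.50 + $1,242.15 + $8,478.25 = $17,818.85
Ending inventory: 145 @ $16.50 + 49 @ $18.80 + 298 @ $19.35 = $9,080.00

Ending inventory = $9,080.00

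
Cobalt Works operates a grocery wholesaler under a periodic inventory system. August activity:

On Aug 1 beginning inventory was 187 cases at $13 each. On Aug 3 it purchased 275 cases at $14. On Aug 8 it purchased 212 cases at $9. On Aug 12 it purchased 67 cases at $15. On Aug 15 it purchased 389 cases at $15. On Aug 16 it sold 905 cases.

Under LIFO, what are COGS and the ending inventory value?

COGS = $12,066; ending inventory = $2,963

Aug 16, 905 sold [LIFO — newest first]: 389 @ $15 + 67 @ $15 + 212 @ $9 + 237 @ $14 = $12,066
Ending inventory: 187 @ $13 + 38 @ $14 = $2,963
Check: goods available $15,029 = COGS $12,066 + ending $2,963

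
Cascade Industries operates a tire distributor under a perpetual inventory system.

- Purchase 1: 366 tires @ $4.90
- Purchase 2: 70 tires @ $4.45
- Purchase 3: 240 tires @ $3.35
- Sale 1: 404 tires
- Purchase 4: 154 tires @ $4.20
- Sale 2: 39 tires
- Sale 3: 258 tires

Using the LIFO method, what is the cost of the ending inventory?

Ending inventory = $632.10

Sale 1 (404) [LIFO — newest first]: 240 @ $3.35 + 70 @ $4.45 + 94 @ $4.90 = $1,576.10
Sale 2 (39) [LIFO — newest first]: 39 @ $4.20 = $163.80
Sale 3 (258) [LIFO — newest first]: 115 @ $4.20 + 143 @ $4.90 = $1,183.70
Total COGS = $1,576.10 + $163.80 + $1,183.70 = $2,923.60
Ending inventory: 129 @ $4.90 = $632.10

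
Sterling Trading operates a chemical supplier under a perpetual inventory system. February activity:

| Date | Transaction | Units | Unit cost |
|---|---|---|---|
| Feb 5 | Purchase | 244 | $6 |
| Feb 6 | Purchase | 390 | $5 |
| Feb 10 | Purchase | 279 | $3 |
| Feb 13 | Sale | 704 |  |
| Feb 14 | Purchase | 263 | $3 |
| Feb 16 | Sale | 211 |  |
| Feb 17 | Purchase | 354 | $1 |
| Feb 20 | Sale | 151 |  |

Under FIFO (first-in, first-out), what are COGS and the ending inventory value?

COGS = $4,710; ending inventory = $684

Feb 13, 704 sold [FIFO — oldest first]: 244 @ $6 + 390 @ $5 + 70 @ $3 = $3,624
Feb 16, 211 sold [FIFO — oldest first]: 209 @ $3 + 2 @ $3 = $633
Feb 20, 151 sold [FIFO — oldest first]: 151 @ $3 = $453
Total COGS = $3,624 + $633 + $453 = $4,710
Ending inventory: 110 @ $3 + 354 @ $1 = $684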